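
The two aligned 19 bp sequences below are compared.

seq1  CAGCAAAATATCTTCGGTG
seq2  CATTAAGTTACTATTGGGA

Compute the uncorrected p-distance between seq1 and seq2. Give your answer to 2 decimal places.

The sequences differ at 10 of 19 positions (sites 3, 4, 7, 8, 11, 12, 13, 15, 18, 19).
p = 10/19 = 0.526315… ≈ 0.53 (to 2 d.p.).

0.53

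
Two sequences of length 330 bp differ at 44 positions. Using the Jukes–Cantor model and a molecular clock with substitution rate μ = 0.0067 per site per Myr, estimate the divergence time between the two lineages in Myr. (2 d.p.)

p = 44/330 ≈ 0.133333.
d = −(3/4) ln(1 − 4p/3) = −0.75 ln(1 − 0.177777) = −0.75 ln(0.822223)
  = −0.75 × (-0.195744) = 0.146808 substitutions/site.
Under a molecular clock d = 2μt, so t = d/(2μ) = 0.146808 / (2 × 0.0067) = 10.96 Myr.

10.96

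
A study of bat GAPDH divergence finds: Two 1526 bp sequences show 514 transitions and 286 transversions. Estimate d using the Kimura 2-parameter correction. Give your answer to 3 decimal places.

P = 514/1526 ≈ 0.336828 and Q = 286/1526 ≈ 0.187418.
Under the Kimura two-parameter model, d = −½ ln(1 − 2P − Q) − ¼ ln(1 − 2Q).
1 − 2P − Q = 0.138926, giving −½ ln(0.138926) = 0.986907.
1 − 2Q = 0.625164, giving −¼ ln(0.625164) = 0.117435.
d = 0.986907 + 0.117435 = 1.104342.

1.104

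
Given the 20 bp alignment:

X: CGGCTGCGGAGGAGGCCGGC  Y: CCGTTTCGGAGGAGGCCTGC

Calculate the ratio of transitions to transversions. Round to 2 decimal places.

0.33

Transitions are A↔G and C↔T; transversions are all other mismatches.
Transitions: 1. Transversions: 3.
R = 1/3 = 0.333333… ≈ 0.33 (to 2 d.p.).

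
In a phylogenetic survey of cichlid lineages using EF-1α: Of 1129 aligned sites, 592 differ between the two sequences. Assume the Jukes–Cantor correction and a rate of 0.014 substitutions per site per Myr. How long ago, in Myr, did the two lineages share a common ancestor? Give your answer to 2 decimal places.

p = 592/1129 ≈ 0.524358.
d = −(3/4) ln(1 − 4p/3) = −0.75 ln(1 − 0.699144) = −0.75 ln(0.300856)
  = −0.75 × (-1.201124) = 0.900843 substitutions/site.
Under a molecular clock d = 2μt, so t = d/(2μ) = 0.900843 / (2 × 0.014) = 32.17 Myr.

32.17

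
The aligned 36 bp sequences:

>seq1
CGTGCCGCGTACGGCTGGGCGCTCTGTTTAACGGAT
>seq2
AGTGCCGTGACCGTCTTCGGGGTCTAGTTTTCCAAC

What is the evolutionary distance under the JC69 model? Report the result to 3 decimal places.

The sequences differ at 16 of 36 sites, so p = 16/36 ≈ 0.444444.
d = −(3/4) ln(1 − 4p/3) = −0.75 ln(1 − 0.592592) = −0.75 ln(0.407408)
  = −0.75 × (-0.897940) = 0.673455 substitutions/site.

0.673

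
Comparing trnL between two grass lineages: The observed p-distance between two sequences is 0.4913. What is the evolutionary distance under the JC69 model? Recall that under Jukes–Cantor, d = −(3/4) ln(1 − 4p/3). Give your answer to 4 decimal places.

0.7983

d = −(3/4) ln(1 − 4p/3) = −0.75 ln(1 − 0.655067) = −0.75 ln(0.344933)
  = −0.75 × (-1.064405) = 0.798304 substitutions/site.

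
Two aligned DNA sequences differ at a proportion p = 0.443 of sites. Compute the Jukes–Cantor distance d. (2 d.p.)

d = −(3/4) ln(1 − 4p/3) = −0.75 ln(1 − 0.590667) = −0.75 ln(0.409333)
  = −0.75 × (-0.893226) = 0.669920 substitutions/site.

0.67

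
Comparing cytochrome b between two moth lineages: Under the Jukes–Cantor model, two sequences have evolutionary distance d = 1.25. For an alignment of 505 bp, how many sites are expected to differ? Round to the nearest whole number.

Invert JC69: p = (3/4)(1 − e^(−4d/3)) = 0.75 × (1 − e^(-1.666667)) = 0.75 × (1 − 0.188876) = 0.608343.
Expected differing sites = pL ≈ 0.608343 × 505 = 307.213215 ≈ 307.

307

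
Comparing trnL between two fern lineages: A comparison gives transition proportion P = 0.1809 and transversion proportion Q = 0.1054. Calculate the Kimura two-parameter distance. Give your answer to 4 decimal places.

Under the Kimura two-parameter model, d = −½ ln(1 − 2P − Q) − ¼ ln(1 − 2Q).
1 − 2P − Q = 0.5328, giving −½ ln(0.5328) = 0.314805.
1 − 2Q = 0.7892, giving −¼ ln(0.7892) = 0.059184.
d = 0.314805 + 0.059184 = 0.373989.

0.3740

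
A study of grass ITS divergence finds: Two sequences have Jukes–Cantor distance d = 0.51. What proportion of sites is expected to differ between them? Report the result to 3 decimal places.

0.370

p = (3/4)(1 − e^(−4d/3)) = 0.75 × (1 − e^(-0.68)) = 0.75 × (1 − 0.506617) = 0.370037.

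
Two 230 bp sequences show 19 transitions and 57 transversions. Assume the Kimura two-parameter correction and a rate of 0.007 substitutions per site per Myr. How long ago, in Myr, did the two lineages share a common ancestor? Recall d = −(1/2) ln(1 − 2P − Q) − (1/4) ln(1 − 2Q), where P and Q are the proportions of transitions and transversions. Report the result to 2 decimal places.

31.25

P = 19/230 ≈ 0.082609 and Q = 57/230 ≈ 0.247826.
Under the Kimura two-parameter model, d = −½ ln(1 − 2P − Q) − ¼ ln(1 − 2Q).
1 − 2P − Q = 0.586956, giving −½ ln(0.586956) = 0.266403.
1 − 2Q = 0.504348, giving −¼ ln(0.504348) = 0.171122.
d = 0.266403 + 0.171122 = 0.437525.
Under a molecular clock d = 2μt, so t = d/(2μ) = 0.437525 / (2 × 0.007) = 31.25 Myr.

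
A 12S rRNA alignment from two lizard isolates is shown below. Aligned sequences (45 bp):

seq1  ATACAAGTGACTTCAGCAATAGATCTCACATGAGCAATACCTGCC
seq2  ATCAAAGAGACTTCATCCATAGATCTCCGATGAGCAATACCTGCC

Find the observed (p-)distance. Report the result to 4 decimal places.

The sequences differ at 7 of 45 positions (sites 3, 4, 8, 16, 18, 28, 29).
p = 7/45 = 0.155555… ≈ 0.1556 (to 4 d.p.).

0.1556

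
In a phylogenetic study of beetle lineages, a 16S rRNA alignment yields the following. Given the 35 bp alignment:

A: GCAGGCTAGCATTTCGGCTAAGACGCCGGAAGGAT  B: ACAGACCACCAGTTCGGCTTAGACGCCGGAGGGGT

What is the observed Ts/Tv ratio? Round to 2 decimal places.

Transitions are A↔G and C↔T; transversions are all other mismatches.
Transitions: 5. Transversions: 3.
R = 5/3 = 1.666666… ≈ 1.67 (to 2 d.p.).

1.67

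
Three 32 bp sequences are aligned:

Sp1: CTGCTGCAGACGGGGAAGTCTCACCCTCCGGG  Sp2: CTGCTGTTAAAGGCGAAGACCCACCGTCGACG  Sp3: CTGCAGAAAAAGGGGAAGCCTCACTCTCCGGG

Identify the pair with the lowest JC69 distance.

Sp1 and Sp3

Sp1–Sp2: 11/32 differ, p = 0.344, d = 0.460.
Sp1–Sp3: 6/32 differ, p = 0.188, d = 0.216.
Sp2–Sp3: 11/32 differ, p = 0.344, d = 0.460.
The smallest distance is between Sp1 and Sp3.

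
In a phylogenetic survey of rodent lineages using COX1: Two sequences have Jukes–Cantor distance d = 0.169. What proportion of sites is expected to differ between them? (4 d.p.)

0.1513

p = (3/4)(1 − e^(−4d/3)) = 0.75 × (1 − e^(-0.225333)) = 0.75 × (1 − 0.798250) = 0.151313.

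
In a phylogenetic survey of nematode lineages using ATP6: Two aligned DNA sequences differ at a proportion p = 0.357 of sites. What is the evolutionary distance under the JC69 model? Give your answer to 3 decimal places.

0.485

d = −(3/4) ln(1 − 4p/3) = −0.75 ln(1 − 0.476) = −0.75 ln(0.524)
  = −0.75 × (-0.646264) = 0.484698 substitutions/site.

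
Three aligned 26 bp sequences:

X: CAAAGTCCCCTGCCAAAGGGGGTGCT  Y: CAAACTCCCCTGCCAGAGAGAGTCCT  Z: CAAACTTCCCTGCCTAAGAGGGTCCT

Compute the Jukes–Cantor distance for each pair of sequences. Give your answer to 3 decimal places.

X–Y: 5/26 sites differ → p ≈ 0.192308, d = −0.75 ln(1 − 0.256411) = 0.222200 ≈ 0.222.
X–Z: 5/26 sites differ → p ≈ 0.192308, d = −0.75 ln(1 − 0.256411) = 0.222200 ≈ 0.222.
Y–Z: 4/26 sites differ → p ≈ 0.153846, d = −0.75 ln(1 − 0.205128) = 0.172181 ≈ 0.172.

d(X,Y) = 0.222, d(X,Z) = 0.222, d(Y,Z) = 0.172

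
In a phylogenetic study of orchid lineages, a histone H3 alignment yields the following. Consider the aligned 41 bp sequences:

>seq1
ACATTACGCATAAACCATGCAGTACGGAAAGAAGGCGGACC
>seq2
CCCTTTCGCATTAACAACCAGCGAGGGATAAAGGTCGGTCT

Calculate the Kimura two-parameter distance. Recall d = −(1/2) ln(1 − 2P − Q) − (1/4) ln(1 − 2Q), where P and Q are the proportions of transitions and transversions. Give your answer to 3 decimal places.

0.663

Of 41 sites, 5 differences are transitions and 13 are transversions, so P = 5/41 ≈ 0.121951 and Q = 13/41 ≈ 0.317073.
Under the Kimura two-parameter model, d = −½ ln(1 − 2P − Q) − ¼ ln(1 − 2Q).
1 − 2P − Q = 0.439025, giving −½ ln(0.439025) = 0.411599.
1 − 2Q = 0.365854, giving −¼ ln(0.365854) = 0.251380.
d = 0.411599 + 0.251380 = 0.662979.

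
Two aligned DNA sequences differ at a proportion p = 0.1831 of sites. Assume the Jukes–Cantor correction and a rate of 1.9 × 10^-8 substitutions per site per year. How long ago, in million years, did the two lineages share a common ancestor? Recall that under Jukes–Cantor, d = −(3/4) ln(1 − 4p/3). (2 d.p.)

d = −(3/4) ln(1 − 4p/3) = −0.75 ln(1 − 0.244133) = −0.75 ln(0.755867)
  = −0.75 × (-0.279890) = 0.209918 substitutions/site.
Under a molecular clock d = 2μt, so t = d/(2μ) = 0.209918 / (2 × 1.9 × 10^-8) = 5.52 million years.

5.52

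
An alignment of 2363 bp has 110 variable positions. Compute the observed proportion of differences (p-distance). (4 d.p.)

0.0466

p = 110/2363 = 0.046550… ≈ 0.0466 (to 4 d.p.).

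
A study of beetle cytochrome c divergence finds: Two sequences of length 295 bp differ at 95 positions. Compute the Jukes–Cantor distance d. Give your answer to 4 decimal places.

0.4208

p = 95/295 ≈ 0.322034.
d = −(3/4) ln(1 − 4p/3) = −0.75 ln(1 − 0.429379) = −0.75 ln(0.570621)
  = −0.75 × (-0.561030) = 0.420773 substitutions/site.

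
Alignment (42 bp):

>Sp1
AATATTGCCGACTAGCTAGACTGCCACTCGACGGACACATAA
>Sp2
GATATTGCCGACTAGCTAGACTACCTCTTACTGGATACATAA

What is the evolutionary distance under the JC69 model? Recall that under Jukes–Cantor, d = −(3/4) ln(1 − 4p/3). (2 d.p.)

0.22

The sequences differ at 8 of 42 sites (1, 23, 26, 29, 30, 31, 32, 36), so p = 8/42 ≈ 0.190476.
d = −(3/4) ln(1 − 4p/3) = −0.75 ln(1 − 0.253968) = −0.75 ln(0.746032)
  = −0.75 × (-0.292987) = 0.219740 substitutions/site.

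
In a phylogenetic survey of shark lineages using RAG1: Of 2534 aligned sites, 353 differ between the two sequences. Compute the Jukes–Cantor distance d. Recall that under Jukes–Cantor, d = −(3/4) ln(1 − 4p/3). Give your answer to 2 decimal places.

p = 353/2534 ≈ 0.139305.
d = −(3/4) ln(1 − 4p/3) = −0.75 ln(1 − 0.18574) = −0.75 ln(0.81426)
  = −0.75 × (-0.205476) = 0.154107 substitutions/site.

0.15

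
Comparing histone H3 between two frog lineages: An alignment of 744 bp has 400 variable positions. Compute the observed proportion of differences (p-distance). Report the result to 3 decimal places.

p = 400/744 = 0.537634… ≈ 0.538 (to 3 d.p.).

0.538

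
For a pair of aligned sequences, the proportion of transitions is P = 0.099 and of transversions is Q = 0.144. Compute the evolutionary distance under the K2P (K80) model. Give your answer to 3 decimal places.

Under the Kimura two-parameter model, d = −½ ln(1 − 2P − Q) − ¼ ln(1 − 2Q).
1 − 2P − Q = 0.658, giving −½ ln(0.658) = 0.209275.
1 − 2Q = 0.712, giving −¼ ln(0.712) = 0.084919.
d = 0.209275 + 0.084919 = 0.294194.

0.294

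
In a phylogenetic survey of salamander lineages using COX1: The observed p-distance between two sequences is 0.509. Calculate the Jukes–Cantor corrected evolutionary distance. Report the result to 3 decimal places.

d = −(3/4) ln(1 − 4p/3) = −0.75 ln(1 − 0.678667) = −0.75 ln(0.321333)
  = −0.75 × (-1.135277) = 0.851458 substitutions/site.

0.851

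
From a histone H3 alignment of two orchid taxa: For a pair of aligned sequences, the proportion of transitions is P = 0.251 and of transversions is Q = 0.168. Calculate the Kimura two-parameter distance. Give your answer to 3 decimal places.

0.657

Under the Kimura two-parameter model, d = −½ ln(1 − 2P − Q) − ¼ ln(1 − 2Q).
1 − 2P − Q = 0.33, giving −½ ln(0.33) = 0.554331.
1 − 2Q = 0.664, giving −¼ ln(0.664) = 0.102368.
d = 0.554331 + 0.102368 = 0.656699.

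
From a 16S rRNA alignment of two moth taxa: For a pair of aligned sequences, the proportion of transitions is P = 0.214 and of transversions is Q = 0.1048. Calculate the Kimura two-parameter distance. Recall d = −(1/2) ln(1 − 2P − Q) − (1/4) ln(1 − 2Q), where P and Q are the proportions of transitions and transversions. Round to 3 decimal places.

Under the Kimura two-parameter model, d = −½ ln(1 − 2P − Q) − ¼ ln(1 − 2Q).
1 − 2P − Q = 0.4672, giving −½ ln(0.4672) = 0.380499.
1 − 2Q = 0.7904, giving −¼ ln(0.7904) = 0.058804.
d = 0.380499 + 0.058804 = 0.439303.

0.439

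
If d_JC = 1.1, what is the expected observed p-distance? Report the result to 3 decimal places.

p = (3/4)(1 − e^(−4d/3)) = 0.75 × (1 − e^(-1.466667)) = 0.75 × (1 − 0.230693) = 0.576980.

0.577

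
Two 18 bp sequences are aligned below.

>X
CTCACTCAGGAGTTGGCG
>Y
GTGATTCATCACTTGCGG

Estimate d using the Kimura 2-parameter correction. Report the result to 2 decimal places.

Of 18 sites, 1 differences are transitions and 7 are transversions, so P = 1/18 ≈ 0.055556 and Q = 7/18 ≈ 0.388889.
Under the Kimura two-parameter model, d = −½ ln(1 − 2P − Q) − ¼ ln(1 − 2Q).
1 − 2P − Q = 0.499999, giving −½ ln(0.499999) = 0.346575.
1 − 2Q = 0.222222, giving −¼ ln(0.222222) = 0.376020.
d = 0.346575 + 0.376020 = 0.722595.

0.72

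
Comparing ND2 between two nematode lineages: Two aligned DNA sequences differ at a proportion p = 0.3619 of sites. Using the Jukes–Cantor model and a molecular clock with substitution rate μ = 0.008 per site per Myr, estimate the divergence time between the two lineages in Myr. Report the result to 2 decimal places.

30.88

d = −(3/4) ln(1 − 4p/3) = −0.75 ln(1 − 0.482533) = −0.75 ln(0.517467)
  = −0.75 × (-0.658810) = 0.494108 substitutions/site.
Under a molecular clock d = 2μt, so t = d/(2μ) = 0.494108 / (2 × 0.008) = 30.88 Myr.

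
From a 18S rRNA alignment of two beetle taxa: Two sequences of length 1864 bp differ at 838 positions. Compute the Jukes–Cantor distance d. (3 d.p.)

p = 838/1864 ≈ 0.449571.
d = −(3/4) ln(1 − 4p/3) = −0.75 ln(1 − 0.599428) = −0.75 ln(0.400572)
  = −0.75 × (-0.914862) = 0.686147 substitutions/site.

0.686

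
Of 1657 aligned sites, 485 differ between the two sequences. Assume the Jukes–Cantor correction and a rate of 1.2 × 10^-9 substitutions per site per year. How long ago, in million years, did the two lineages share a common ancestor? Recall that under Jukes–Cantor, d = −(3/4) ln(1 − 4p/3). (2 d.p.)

154.60

p = 485/1657 ≈ 0.292698.
d = −(3/4) ln(1 − 4p/3) = −0.75 ln(1 − 0.390264) = −0.75 ln(0.609736)
  = −0.75 × (-0.494729) = 0.371047 substitutions/site.
Under a molecular clock d = 2μt, so t = d/(2μ) = 0.371047 / (2 × 1.2 × 10^-9) = 154.60 million years.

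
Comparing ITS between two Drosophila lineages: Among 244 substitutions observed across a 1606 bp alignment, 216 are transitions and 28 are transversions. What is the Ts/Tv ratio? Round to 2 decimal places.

R = 216/28 = 7.714285… ≈ 7.71 (to 2 d.p.).

7.71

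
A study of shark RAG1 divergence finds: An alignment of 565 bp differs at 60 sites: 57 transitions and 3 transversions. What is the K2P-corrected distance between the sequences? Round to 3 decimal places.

0.119

P = 57/565 ≈ 0.100885 and Q = 3/565 ≈ 0.00531.
Under the Kimura two-parameter model, d = −½ ln(1 − 2P − Q) − ¼ ln(1 − 2Q).
1 − 2P − Q = 0.79292, giving −½ ln(0.79292) = 0.116016.
1 − 2Q = 0.98938, giving −¼ ln(0.98938) = 0.002669.
d = 0.116016 + 0.002669 = 0.118685.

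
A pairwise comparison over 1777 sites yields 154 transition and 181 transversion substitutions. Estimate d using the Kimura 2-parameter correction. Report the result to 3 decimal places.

0.218

P = 154/1777 ≈ 0.086663 and Q = 181/1777 ≈ 0.101857.
Under the Kimura two-parameter model, d = −½ ln(1 − 2P − Q) − ¼ ln(1 − 2Q).
1 − 2P − Q = 0.724817, giving −½ ln(0.724817) = 0.160918.
1 − 2Q = 0.796286, giving −¼ ln(0.796286) = 0.056949.
d = 0.160918 + 0.056949 = 0.217867.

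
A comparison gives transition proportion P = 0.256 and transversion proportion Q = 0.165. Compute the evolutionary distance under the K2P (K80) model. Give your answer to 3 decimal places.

0.665

Under the Kimura two-parameter model, d = −½ ln(1 − 2P − Q) − ¼ ln(1 − 2Q).
1 − 2P − Q = 0.323, giving −½ ln(0.323) = 0.565051.
1 − 2Q = 0.67, giving −¼ ln(0.67) = 0.100119.
d = 0.565051 + 0.100119 = 0.665170.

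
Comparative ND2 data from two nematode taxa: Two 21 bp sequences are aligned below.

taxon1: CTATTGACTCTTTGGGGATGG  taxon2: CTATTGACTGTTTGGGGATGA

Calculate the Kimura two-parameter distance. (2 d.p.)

Of 21 sites, 1 differences are transitions and 1 are transversions, so P = 1/21 ≈ 0.047619 and Q = 1/21 ≈ 0.047619.
Under the Kimura two-parameter model, d = −½ ln(1 − 2P − Q) − ¼ ln(1 − 2Q).
1 − 2P − Q = 0.857143, giving −½ ln(0.857143) = 0.077075.
1 − 2Q = 0.904762, giving −¼ ln(0.904762) = 0.025021.
d = 0.077075 + 0.025021 = 0.102096.

0.10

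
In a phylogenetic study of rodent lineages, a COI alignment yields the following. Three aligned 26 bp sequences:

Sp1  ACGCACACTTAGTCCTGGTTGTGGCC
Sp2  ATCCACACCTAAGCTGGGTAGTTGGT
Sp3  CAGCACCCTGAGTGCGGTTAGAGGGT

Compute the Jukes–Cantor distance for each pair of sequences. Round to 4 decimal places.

Sp1–Sp2: 11/26 sites differ → p ≈ 0.423077, d = −0.75 ln(1 − 0.564103) = 0.622762 ≈ 0.6228.
Sp1–Sp3: 11/26 sites differ → p ≈ 0.423077, d = −0.75 ln(1 − 0.564103) = 0.622762 ≈ 0.6228.
Sp2–Sp3: 13/26 sites differ → p = 0.5, d = −0.75 ln(1 − 0.666667) = 0.823960 ≈ 0.8240.

d(Sp1,Sp2) = 0.6228, d(Sp1,Sp3) = 0.6228, d(Sp2,Sp3) = 0.8240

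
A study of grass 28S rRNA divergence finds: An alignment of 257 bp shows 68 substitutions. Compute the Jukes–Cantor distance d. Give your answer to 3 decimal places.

p = 68/257 ≈ 0.264591.
d = −(3/4) ln(1 − 4p/3) = −0.75 ln(1 − 0.352788) = −0.75 ln(0.647212)
  = −0.75 × (-0.435081) = 0.326311 substitutions/site.

0.326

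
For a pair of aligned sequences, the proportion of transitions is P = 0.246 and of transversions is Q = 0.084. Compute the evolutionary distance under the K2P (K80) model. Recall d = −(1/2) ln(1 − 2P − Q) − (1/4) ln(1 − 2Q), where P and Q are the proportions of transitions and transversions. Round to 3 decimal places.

0.475

Under the Kimura two-parameter model, d = −½ ln(1 − 2P − Q) − ¼ ln(1 − 2Q).
1 − 2P − Q = 0.424, giving −½ ln(0.424) = 0.429011.
1 − 2Q = 0.832, giving −¼ ln(0.832) = 0.045981.
d = 0.429011 + 0.045981 = 0.474992.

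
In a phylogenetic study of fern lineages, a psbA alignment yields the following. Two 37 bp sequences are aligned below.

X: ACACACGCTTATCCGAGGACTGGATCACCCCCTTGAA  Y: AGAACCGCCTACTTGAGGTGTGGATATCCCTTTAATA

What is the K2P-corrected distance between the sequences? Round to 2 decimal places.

0.65

Of 37 sites, 7 differences are transitions and 9 are transversions, so P = 7/37 ≈ 0.189189 and Q = 9/37 ≈ 0.243243.
Under the Kimura two-parameter model, d = −½ ln(1 − 2P − Q) − ¼ ln(1 − 2Q).
1 − 2P − Q = 0.378379, giving −½ ln(0.378379) = 0.485929.
1 − 2Q = 0.513514, giving −¼ ln(0.513514) = 0.166619.
d = 0.485929 + 0.166619 = 0.652548.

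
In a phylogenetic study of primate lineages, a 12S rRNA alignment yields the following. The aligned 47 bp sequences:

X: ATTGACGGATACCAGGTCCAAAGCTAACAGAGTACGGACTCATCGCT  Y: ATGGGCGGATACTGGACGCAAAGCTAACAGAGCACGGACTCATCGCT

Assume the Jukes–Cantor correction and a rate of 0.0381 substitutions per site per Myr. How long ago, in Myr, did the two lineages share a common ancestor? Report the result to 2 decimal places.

2.53

The sequences differ at 8 of 47 sites (3, 5, 13, 14, 16, 17, 18, 33), so p = 8/47 ≈ 0.170213.
d = −(3/4) ln(1 − 4p/3) = −0.75 ln(1 − 0.226951) = −0.75 ln(0.773049)
  = −0.75 × (-0.257413) = 0.193060 substitutions/site.
Under a molecular clock d = 2μt, so t = d/(2μ) = 0.193060 / (2 × 0.0381) = 2.53 Myr.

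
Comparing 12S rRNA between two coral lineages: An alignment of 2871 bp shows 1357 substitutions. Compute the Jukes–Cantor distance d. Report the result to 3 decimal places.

p = 1357/2871 ≈ 0.472658.
d = −(3/4) ln(1 − 4p/3) = −0.75 ln(1 − 0.630211) = −0.75 ln(0.369789)
  = −0.75 × (-0.994823) = 0.746117 substitutions/site.

0.746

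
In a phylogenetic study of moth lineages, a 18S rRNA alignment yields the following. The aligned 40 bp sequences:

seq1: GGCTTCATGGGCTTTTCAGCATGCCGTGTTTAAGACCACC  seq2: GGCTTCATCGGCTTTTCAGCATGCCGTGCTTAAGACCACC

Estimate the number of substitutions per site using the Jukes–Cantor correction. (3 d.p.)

The sequences differ at 2 of 40 sites (9, 29), so p = 2/40 = 0.05.
d = −(3/4) ln(1 − 4p/3) = −0.75 ln(1 − 0.066667) = −0.75 ln(0.933333)
  = −0.75 × (-0.068993) = 0.051745 substitutions/site.

0.052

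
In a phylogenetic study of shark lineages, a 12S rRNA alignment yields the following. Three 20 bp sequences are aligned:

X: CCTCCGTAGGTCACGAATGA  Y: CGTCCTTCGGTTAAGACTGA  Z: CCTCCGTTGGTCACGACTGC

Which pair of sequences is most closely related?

X and Z

X–Y: 6/20 differ, p = 0.300, d = 0.383.
X–Z: 3/20 differ, p = 0.150, d = 0.167.
Y–Z: 6/20 differ, p = 0.300, d = 0.383.
The smallest distance is between X and Z.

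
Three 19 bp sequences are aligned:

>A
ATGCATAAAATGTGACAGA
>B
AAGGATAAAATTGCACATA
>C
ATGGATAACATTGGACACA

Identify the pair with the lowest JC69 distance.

A–B: 6/19 differ, p = 0.316, d = 0.410.
A–C: 5/19 differ, p = 0.263, d = 0.324.
B–C: 4/19 differ, p = 0.211, d = 0.247.
The smallest distance is between B and C.

B and C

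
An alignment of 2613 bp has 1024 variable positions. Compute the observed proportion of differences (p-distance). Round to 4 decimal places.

0.3919

p = 1024/2613 = 0.391886… ≈ 0.3919 (to 4 d.p.).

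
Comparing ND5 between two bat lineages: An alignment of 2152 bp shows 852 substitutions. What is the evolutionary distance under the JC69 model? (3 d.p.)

0.563

p = 852/2152 ≈ 0.395911.
d = −(3/4) ln(1 − 4p/3) = −0.75 ln(1 − 0.527881) = −0.75 ln(0.472119)
  = −0.75 × (-0.750524) = 0.562893 substitutions/site.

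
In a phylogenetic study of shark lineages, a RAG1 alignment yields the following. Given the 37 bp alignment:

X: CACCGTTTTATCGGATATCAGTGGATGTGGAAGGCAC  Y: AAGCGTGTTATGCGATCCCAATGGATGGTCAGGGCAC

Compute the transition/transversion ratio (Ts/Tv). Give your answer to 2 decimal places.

0.33

Transitions are A↔G and C↔T; transversions are all other mismatches.
Transitions: 3. Transversions: 9.
R = 3/9 = 0.333333… ≈ 0.33 (to 2 d.p.).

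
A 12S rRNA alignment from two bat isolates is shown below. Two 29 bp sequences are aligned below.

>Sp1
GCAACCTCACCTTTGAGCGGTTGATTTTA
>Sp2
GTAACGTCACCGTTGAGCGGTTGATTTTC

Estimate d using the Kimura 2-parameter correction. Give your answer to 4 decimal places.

0.1526

Of 29 sites, 1 differences are transitions and 3 are transversions, so P = 1/29 ≈ 0.034483 and Q = 3/29 ≈ 0.103448.
Under the Kimura two-parameter model, d = −½ ln(1 − 2P − Q) − ¼ ln(1 − 2Q).
1 − 2P − Q = 0.827586, giving −½ ln(0.827586) = 0.094621.
1 − 2Q = 0.793104, giving −¼ ln(0.793104) = 0.057950.
d = 0.094621 + 0.057950 = 0.152571.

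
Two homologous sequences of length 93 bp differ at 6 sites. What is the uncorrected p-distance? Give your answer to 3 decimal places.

0.065

p = 6/93 = 0.064516… ≈ 0.065 (to 3 d.p.).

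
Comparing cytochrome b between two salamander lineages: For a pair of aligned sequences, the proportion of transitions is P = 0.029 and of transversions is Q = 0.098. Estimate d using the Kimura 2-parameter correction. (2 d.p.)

0.14

Under the Kimura two-parameter model, d = −½ ln(1 − 2P − Q) − ¼ ln(1 − 2Q).
1 − 2P − Q = 0.844, giving −½ ln(0.844) = 0.084801.
1 − 2Q = 0.804, giving −¼ ln(0.804) = 0.054539.
d = 0.084801 + 0.054539 = 0.139340.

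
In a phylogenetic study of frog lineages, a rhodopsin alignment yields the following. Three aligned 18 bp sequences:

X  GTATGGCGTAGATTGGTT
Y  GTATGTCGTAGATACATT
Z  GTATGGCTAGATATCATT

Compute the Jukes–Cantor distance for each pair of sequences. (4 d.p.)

X–Y: 4/18 sites differ → p ≈ 0.222222, d = −0.75 ln(1 − 0.296296) = 0.263548 ≈ 0.2635.
X–Z: 8/18 sites differ → p ≈ 0.444444, d = −0.75 ln(1 − 0.592592) = 0.673455 ≈ 0.6735.
Y–Z: 8/18 sites differ → p ≈ 0.444444, d = −0.75 ln(1 − 0.592592) = 0.673455 ≈ 0.6735.

d(X,Y) = 0.2635, d(X,Z) = 0.6735, d(Y,Z) = 0.6735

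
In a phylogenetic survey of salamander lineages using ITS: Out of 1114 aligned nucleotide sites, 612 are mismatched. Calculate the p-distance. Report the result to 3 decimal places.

p = 612/1114 = 0.549371… ≈ 0.549 (to 3 d.p.).

0.549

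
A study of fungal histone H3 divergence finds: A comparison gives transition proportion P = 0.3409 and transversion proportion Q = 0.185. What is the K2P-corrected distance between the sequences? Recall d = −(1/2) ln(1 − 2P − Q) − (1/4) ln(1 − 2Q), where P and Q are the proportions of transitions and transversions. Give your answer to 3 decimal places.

1.123

Under the Kimura two-parameter model, d = −½ ln(1 − 2P − Q) − ¼ ln(1 − 2Q).
1 − 2P − Q = 0.1332, giving −½ ln(0.1332) = 1.007952.
1 − 2Q = 0.63, giving −¼ ln(0.63) = 0.115509.
d = 1.007952 + 0.115509 = 1.123461.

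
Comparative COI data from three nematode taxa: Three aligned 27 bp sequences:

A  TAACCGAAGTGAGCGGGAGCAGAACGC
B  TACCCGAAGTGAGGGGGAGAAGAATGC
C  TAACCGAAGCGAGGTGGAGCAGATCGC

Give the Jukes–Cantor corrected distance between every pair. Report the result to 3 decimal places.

d(A,B) = 0.165, d(A,C) = 0.165, d(B,C) = 0.264

A–B: 4/27 sites differ → p ≈ 0.148148, d = −0.75 ln(1 − 0.197531) = 0.165047 ≈ 0.165.
A–C: 4/27 sites differ → p ≈ 0.148148, d = −0.75 ln(1 − 0.197531) = 0.165047 ≈ 0.165.
B–C: 6/27 sites differ → p ≈ 0.222222, d = −0.75 ln(1 − 0.296296) = 0.263548 ≈ 0.264.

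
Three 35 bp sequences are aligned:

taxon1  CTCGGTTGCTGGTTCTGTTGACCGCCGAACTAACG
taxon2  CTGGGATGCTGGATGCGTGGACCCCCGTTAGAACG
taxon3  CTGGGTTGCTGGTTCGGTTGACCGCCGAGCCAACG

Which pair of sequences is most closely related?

taxon1 and taxon3

taxon1–taxon2: 11/35 differ, p = 0.314, d = 0.407.
taxon1–taxon3: 4/35 differ, p = 0.114, d = 0.124.
taxon2–taxon3: 10/35 differ, p = 0.286, d = 0.360.
The smallest distance is between taxon1 and taxon3.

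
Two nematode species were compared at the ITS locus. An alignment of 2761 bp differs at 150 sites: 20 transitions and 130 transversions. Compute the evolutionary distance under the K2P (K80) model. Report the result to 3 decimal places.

0.057

P = 20/2761 ≈ 0.007244 and Q = 130/2761 ≈ 0.047084.
Under the Kimura two-parameter model, d = −½ ln(1 − 2P − Q) − ¼ ln(1 − 2Q).
1 − 2P − Q = 0.938428, giving −½ ln(0.938428) = 0.031775.
1 − 2Q = 0.905832, giving −¼ ln(0.905832) = 0.024725.
d = 0.031775 + 0.024725 = 0.056500.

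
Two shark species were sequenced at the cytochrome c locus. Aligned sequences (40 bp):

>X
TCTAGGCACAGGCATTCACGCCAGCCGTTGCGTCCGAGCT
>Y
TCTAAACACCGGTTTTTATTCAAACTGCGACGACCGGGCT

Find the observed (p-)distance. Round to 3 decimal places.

0.400

The sequences differ at 16 of 40 positions.
p = 16/40 = 0.400.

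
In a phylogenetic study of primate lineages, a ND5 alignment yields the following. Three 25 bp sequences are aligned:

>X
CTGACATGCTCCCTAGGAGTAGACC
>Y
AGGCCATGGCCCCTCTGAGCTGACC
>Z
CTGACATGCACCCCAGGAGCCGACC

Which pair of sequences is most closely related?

X and Z

X–Y: 9/25 differ, p = 0.360, d = 0.490.
X–Z: 4/25 differ, p = 0.160, d = 0.180.
Y–Z: 9/25 differ, p = 0.360, d = 0.490.
The smallest distance is between X and Z.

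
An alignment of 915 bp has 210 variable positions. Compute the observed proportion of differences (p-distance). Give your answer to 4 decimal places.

p = 210/915 = 0.229508… ≈ 0.2295 (to 4 d.p.).

0.2295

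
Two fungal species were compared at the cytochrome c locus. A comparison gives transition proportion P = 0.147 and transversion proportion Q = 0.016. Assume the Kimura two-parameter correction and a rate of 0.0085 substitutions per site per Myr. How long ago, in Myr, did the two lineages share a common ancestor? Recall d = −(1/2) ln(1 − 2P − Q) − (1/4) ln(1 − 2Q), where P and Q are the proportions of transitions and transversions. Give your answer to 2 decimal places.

Under the Kimura two-parameter model, d = −½ ln(1 − 2P − Q) − ¼ ln(1 − 2Q).
1 − 2P − Q = 0.69, giving −½ ln(0.69) = 0.185532.
1 − 2Q = 0.968, giving −¼ ln(0.968) = 0.008131.
d = 0.185532 + 0.008131 = 0.193663.
Under a molecular clock d = 2μt, so t = d/(2μ) = 0.193663 / (2 × 0.0085) = 11.39 Myr.

11.39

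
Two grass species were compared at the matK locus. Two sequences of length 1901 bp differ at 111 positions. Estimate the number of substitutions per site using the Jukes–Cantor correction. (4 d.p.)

0.0608

p = 111/1901 ≈ 0.05839.
d = −(3/4) ln(1 − 4p/3) = −0.75 ln(1 − 0.077853) = −0.75 ln(0.922147)
  = −0.75 × (-0.081051) = 0.060788 substitutions/site.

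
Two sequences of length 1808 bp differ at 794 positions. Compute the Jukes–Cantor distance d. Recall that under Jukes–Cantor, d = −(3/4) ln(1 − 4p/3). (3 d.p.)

p = 794/1808 ≈ 0.439159.
d = −(3/4) ln(1 − 4p/3) = −0.75 ln(1 − 0.585545) = −0.75 ln(0.414455)
  = −0.75 × (-0.880791) = 0.660593 substitutions/site.

0.661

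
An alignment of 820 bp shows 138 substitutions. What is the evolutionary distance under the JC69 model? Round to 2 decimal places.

0.19

p = 138/820 ≈ 0.168293.
d = −(3/4) ln(1 − 4p/3) = −0.75 ln(1 − 0.224391) = −0.75 ln(0.775609)
  = −0.75 × (-0.254107) = 0.190580 substitutions/site.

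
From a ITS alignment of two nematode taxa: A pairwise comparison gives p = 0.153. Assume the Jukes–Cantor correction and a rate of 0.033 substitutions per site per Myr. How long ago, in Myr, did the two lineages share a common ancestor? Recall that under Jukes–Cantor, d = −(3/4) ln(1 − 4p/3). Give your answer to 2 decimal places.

2.59

d = −(3/4) ln(1 − 4p/3) = −0.75 ln(1 − 0.204) = −0.75 ln(0.796)
  = −0.75 × (-0.228156) = 0.171117 substitutions/site.
Under a molecular clock d = 2μt, so t = d/(2μ) = 0.171117 / (2 × 0.033) = 2.59 Myr.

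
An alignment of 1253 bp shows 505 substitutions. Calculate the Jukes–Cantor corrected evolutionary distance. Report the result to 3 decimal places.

0.578

p = 505/1253 ≈ 0.403033.
d = −(3/4) ln(1 − 4p/3) = −0.75 ln(1 − 0.537377) = −0.75 ln(0.462623)
  = −0.75 × (-0.770843) = 0.578132 substitutions/site.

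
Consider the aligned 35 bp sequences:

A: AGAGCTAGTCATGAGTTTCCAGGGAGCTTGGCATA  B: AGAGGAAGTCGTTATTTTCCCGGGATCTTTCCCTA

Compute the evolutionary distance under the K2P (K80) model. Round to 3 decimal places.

0.369

Of 35 sites, 1 differences are transitions and 9 are transversions, so P = 1/35 ≈ 0.028571 and Q = 9/35 ≈ 0.257143.
Under the Kimura two-parameter model, d = −½ ln(1 − 2P − Q) − ¼ ln(1 − 2Q).
1 − 2P − Q = 0.685715, giving −½ ln(0.685715) = 0.188647.
1 − 2Q = 0.485714, giving −¼ ln(0.485714) = 0.180534.
d = 0.188647 + 0.180534 = 0.369181.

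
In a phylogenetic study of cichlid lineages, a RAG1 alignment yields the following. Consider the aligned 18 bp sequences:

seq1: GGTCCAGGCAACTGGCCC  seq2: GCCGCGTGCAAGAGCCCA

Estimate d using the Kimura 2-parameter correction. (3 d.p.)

0.848

Of 18 sites, 2 differences are transitions and 7 are transversions, so P = 2/18 ≈ 0.111111 and Q = 7/18 ≈ 0.388889.
Under the Kimura two-parameter model, d = −½ ln(1 − 2P − Q) − ¼ ln(1 − 2Q).
1 − 2P − Q = 0.388889, giving −½ ln(0.388889) = 0.472231.
1 − 2Q = 0.222222, giving −¼ ln(0.222222) = 0.376020.
d = 0.472231 + 0.376020 = 0.848251.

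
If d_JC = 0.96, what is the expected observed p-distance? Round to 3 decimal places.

p = (3/4)(1 − e^(−4d/3)) = 0.75 × (1 − e^(-1.28)) = 0.75 × (1 − 0.278037) = 0.541472.

0.541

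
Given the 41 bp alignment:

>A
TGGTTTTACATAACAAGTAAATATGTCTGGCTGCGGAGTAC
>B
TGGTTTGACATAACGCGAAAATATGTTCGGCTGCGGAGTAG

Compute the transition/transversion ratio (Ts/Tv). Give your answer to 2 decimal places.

Transitions are A↔G and C↔T; transversions are all other mismatches.
Transitions: 3. Transversions: 4.
R = 3/4 = 0.75.

0.75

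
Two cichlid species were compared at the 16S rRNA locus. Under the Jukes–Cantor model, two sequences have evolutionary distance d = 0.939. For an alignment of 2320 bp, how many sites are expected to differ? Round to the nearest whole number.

Invert JC69: p = (3/4)(1 − e^(−4d/3)) = 0.75 × (1 − e^(-1.252)) = 0.75 × (1 − 0.285932) = 0.535551.
Expected differing sites = pL ≈ 0.535551 × 2320 = 1242.47832 ≈ 1242.

1242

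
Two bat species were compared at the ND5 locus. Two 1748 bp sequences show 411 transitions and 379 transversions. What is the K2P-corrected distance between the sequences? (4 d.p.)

0.7230

P = 411/1748 ≈ 0.235126 and Q = 379/1748 ≈ 0.216819.
Under the Kimura two-parameter model, d = −½ ln(1 − 2P − Q) − ¼ ln(1 − 2Q).
1 − 2P − Q = 0.312929, giving −½ ln(0.312929) = 0.580889.
1 − 2Q = 0.566362, giving −¼ ln(0.566362) = 0.142130.
d = 0.580889 + 0.142130 = 0.723019.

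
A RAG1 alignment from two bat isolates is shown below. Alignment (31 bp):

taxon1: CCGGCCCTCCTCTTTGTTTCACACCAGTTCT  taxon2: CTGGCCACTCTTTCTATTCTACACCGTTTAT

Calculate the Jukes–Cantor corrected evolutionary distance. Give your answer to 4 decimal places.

0.5445

The sequences differ at 12 of 31 sites, so p = 12/31 ≈ 0.387097.
d = −(3/4) ln(1 − 4p/3) = −0.75 ln(1 − 0.516129) = −0.75 ln(0.483871)
  = −0.75 × (-0.725937) = 0.544453 substitutions/site.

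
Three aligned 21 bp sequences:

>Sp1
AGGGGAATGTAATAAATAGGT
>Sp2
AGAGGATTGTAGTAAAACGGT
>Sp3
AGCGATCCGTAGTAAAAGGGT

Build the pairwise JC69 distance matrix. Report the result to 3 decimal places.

Sp1–Sp2: 5/21 sites differ → p ≈ 0.238095, d = −0.75 ln(1 − 0.31746) = 0.286451 ≈ 0.286.
Sp1–Sp3: 8/21 sites differ → p ≈ 0.380952, d = −0.75 ln(1 − 0.507936) = 0.531860 ≈ 0.532.
Sp2–Sp3: 6/21 sites differ → p ≈ 0.285714, d = −0.75 ln(1 − 0.380952) = 0.359679 ≈ 0.360.

d(Sp1,Sp2) = 0.286, d(Sp1,Sp3) = 0.532, d(Sp2,Sp3) = 0.360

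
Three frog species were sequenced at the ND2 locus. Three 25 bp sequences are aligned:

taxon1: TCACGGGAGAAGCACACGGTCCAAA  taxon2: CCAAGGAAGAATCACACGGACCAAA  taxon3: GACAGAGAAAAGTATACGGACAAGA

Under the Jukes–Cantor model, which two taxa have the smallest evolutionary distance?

taxon1–taxon2: 5/25 differ, p = 0.200, d = 0.233.
taxon1–taxon3: 11/25 differ, p = 0.440, d = 0.663.
taxon2–taxon3: 11/25 differ, p = 0.440, d = 0.663.
The smallest distance is between taxon1 and taxon2.

taxon1 and taxon2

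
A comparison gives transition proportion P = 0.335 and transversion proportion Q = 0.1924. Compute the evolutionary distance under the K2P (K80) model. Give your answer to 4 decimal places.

1.1132

Under the Kimura two-parameter model, d = −½ ln(1 − 2P − Q) − ¼ ln(1 − 2Q).
1 − 2P − Q = 0.1376, giving −½ ln(0.1376) = 0.991702.
1 − 2Q = 0.6152, giving −¼ ln(0.6152) = 0.121452.
d = 0.991702 + 0.121452 = 1.113154.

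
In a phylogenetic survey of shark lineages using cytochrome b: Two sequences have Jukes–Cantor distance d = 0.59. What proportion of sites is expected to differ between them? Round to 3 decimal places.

0.408

p = (3/4)(1 − e^(−4d/3)) = 0.75 × (1 − e^(-0.786667)) = 0.75 × (1 − 0.455360) = 0.408480.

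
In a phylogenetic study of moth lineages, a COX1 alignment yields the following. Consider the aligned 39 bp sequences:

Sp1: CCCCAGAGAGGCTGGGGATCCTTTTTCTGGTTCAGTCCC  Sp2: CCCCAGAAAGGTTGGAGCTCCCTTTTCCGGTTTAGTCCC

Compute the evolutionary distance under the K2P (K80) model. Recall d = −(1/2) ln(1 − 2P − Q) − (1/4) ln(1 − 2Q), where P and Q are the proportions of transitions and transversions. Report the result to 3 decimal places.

Of 39 sites, 6 differences are transitions and 1 are transversions, so P = 6/39 ≈ 0.153846 and Q = 1/39 ≈ 0.025641.
Under the Kimura two-parameter model, d = −½ ln(1 − 2P − Q) − ¼ ln(1 − 2Q).
1 − 2P − Q = 0.666667, giving −½ ln(0.666667) = 0.202732.
1 − 2Q = 0.948718, giving −¼ ln(0.948718) = 0.013161.
d = 0.202732 + 0.013161 = 0.215893.

0.216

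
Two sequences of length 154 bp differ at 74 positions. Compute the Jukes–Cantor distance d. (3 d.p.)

p = 74/154 ≈ 0.480519.
d = −(3/4) ln(1 − 4p/3) = −0.75 ln(1 − 0.640692) = −0.75 ln(0.359308)
  = −0.75 × (-1.023575) = 0.767681 substitutions/site.

0.768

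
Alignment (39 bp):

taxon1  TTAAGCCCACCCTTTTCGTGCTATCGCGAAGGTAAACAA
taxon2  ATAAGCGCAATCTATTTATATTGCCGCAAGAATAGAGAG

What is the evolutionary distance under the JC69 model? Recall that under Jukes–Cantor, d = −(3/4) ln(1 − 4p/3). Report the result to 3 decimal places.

0.717

The sequences differ at 18 of 39 sites, so p = 18/39 ≈ 0.461538.
d = −(3/4) ln(1 − 4p/3) = −0.75 ln(1 − 0.615384) = −0.75 ln(0.384616)
  = −0.75 × (-0.955510) = 0.716633 substitutions/site.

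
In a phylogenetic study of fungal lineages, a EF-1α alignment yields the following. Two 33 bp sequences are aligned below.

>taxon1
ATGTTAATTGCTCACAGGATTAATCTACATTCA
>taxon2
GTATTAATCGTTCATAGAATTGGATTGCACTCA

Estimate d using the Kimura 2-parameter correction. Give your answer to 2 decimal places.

Of 33 sites, 11 differences are transitions and 1 are transversions, so P = 11/33 ≈ 0.333333 and Q = 1/33 ≈ 0.030303.
Under the Kimura two-parameter model, d = −½ ln(1 − 2P − Q) − ¼ ln(1 − 2Q).
1 − 2P − Q = 0.303031, giving −½ ln(0.303031) = 0.596960.
1 − 2Q = 0.939394, giving −¼ ln(0.939394) = 0.015630.
d = 0.596960 + 0.015630 = 0.612590.

0.61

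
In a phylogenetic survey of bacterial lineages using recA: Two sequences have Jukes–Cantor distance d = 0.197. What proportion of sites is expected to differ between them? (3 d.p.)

0.173

p = (3/4)(1 − e^(−4d/3)) = 0.75 × (1 − e^(-0.262667)) = 0.75 × (1 − 0.768998) = 0.173252.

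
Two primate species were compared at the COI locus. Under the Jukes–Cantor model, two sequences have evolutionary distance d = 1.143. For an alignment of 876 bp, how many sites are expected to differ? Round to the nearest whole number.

Invert JC69: p = (3/4)(1 − e^(−4d/3)) = 0.75 × (1 − e^(-1.524)) = 0.75 × (1 − 0.217839) = 0.586621.
Expected differing sites = pL ≈ 0.586621 × 876 = 513.879996 ≈ 514.

514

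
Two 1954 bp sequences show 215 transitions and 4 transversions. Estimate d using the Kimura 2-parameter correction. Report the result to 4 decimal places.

P = 215/1954 ≈ 0.110031 and Q = 4/1954 ≈ 0.002047.
Under the Kimura two-parameter model, d = −½ ln(1 − 2P − Q) − ¼ ln(1 − 2Q).
1 − 2P − Q = 0.777891, giving −½ ln(0.777891) = 0.125584.
1 − 2Q = 0.995906, giving −¼ ln(0.995906) = 0.001026.
d = 0.125584 + 0.001026 = 0.126610.

0.1266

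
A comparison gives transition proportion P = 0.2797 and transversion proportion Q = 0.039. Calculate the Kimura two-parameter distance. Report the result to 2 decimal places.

Under the Kimura two-parameter model, d = −½ ln(1 − 2P − Q) − ¼ ln(1 − 2Q).
1 − 2P − Q = 0.4016, giving −½ ln(0.4016) = 0.456149.
1 − 2Q = 0.922, giving −¼ ln(0.922) = 0.020303.
d = 0.456149 + 0.020303 = 0.476452.

0.48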